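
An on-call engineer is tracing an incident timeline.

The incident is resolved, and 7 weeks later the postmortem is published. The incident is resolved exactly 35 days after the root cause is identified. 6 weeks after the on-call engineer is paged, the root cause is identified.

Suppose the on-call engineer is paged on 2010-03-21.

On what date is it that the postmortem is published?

2010-07-25

The on-call engineer is paged: Mar 21, 2010.
The root cause is identified: Mar 21, 2010 + 6 weeks = May 2, 2010.
The incident is resolved: May 2, 2010 + 35 days = Jun 6, 2010.
The postmortem is published: Jun 6, 2010 + 7 weeks = Jul 25, 2010.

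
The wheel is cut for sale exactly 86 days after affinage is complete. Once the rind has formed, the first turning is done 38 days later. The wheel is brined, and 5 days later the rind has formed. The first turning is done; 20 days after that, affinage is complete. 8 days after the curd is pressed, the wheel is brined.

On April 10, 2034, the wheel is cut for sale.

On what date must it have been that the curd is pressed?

The wheel is cut for sale: Apr 10, 2034.
Affinage is complete: Apr 10, 2034 − 86 days = Jan 14, 2034.
The first turning is done: Jan 14, 2034 − 20 days = Dec 25, 2033.
The rind has formed: Dec 25, 2033 − 38 days = Nov 17, 2033.
The wheel is brined: Nov 17, 2033 − 5 days = Nov 12, 2033.
The curd is pressed: Nov 12, 2033 − 8 days = Nov 4, 2033.

November 4, 2033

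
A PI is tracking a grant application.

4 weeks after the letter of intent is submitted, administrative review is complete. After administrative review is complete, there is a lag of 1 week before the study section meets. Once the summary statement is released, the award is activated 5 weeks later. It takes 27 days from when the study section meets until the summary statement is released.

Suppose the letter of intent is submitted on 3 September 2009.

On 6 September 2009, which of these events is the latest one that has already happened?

The letter of intent is submitted

The letter of intent is submitted: Sep 3, 2009.
Administrative review is complete: Sep 3, 2009 + 4 weeks = Oct 1, 2009.
The study section meets: Oct 1, 2009 + 1 week = Oct 8, 2009.
The summary statement is released: Oct 8, 2009 + 27 days = Nov 4, 2009.
The award is activated: Nov 4, 2009 + 5 weeks = Dec 9, 2009.
Sep 6, 2009 falls between when the letter of intent is submitted (Sep 3, 2009) and when administrative review is complete (Oct 1, 2009).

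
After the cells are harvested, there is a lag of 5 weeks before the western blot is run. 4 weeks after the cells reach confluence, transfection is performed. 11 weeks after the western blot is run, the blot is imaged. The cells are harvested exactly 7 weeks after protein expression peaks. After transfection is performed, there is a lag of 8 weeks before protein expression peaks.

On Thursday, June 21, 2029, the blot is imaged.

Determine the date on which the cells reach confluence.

The blot is imaged: Jun 21, 2029.
The western blot is run: Jun 21, 2029 − 11 weeks = Apr 5, 2029.
The cells are harvested: Apr 5, 2029 − 5 weeks = Mar 1, 2029.
Protein expression peaks: Mar 1, 2029 − 7 weeks = Jan 11, 2029.
Transfection is performed: Jan 11, 2029 − 8 weeks = Nov 16, 2028.
The cells reach confluence: Nov 16, 2028 − 4 weeks = Oct 19, 2028.

Thursday, October 19, 2028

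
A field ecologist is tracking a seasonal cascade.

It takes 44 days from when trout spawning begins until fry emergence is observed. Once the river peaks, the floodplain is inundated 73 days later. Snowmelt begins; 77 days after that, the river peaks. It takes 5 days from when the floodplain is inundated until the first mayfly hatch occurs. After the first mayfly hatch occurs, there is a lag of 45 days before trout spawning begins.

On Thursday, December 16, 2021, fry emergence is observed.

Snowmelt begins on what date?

Friday, April 16, 2021

Fry emergence is observed: Dec 16, 2021.
Trout spawning begins: Dec 16, 2021 − 44 days = Nov 2, 2021.
The first mayfly hatch occurs: Nov 2, 2021 − 45 days = Sep 18, 2021.
The floodplain is inundated: Sep 18, 2021 − 5 days = Sep 13, 2021.
The river peaks: Sep 13, 2021 − 73 days = Jul 2, 2021.
Snowmelt begins: Jul 2, 2021 − 77 days = Apr 16, 2021.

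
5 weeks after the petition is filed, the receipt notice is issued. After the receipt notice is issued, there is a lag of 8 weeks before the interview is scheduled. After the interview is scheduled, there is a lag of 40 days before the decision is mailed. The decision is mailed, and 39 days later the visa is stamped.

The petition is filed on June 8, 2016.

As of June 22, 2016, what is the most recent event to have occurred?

The petition is filed

The petition is filed: Jun 8, 2016.
The receipt notice is issued: Jun 8, 2016 + 5 weeks = Jul 13, 2016.
The interview is scheduled: Jul 13, 2016 + 8 weeks = Sep 7, 2016.
The decision is mailed: Sep 7, 2016 + 40 days = Oct 17, 2016.
The visa is stamped: Oct 17, 2016 + 39 days = Nov 25, 2016.
Jun 22, 2016 falls between when the petition is filed (Jun 8, 2016) and when the receipt notice is issued (Jul 13, 2016).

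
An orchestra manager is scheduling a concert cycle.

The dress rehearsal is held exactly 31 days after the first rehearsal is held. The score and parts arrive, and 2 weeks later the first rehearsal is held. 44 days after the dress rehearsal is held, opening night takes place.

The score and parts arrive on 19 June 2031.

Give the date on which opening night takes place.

16 September 2031

The score and parts arrive: Jun 19, 2031.
The first rehearsal is held: Jun 19, 2031 + 2 weeks = Jul 3, 2031.
The dress rehearsal is held: Jul 3, 2031 + 31 days = Aug 3, 2031.
Opening night takes place: Aug 3, 2031 + 44 days = Sep 16, 2031.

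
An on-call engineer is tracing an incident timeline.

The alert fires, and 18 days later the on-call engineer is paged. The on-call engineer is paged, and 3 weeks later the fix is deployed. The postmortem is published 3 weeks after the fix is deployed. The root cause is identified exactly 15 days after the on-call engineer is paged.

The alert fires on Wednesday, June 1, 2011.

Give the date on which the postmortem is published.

The alert fires: Jun 1, 2011.
The on-call engineer is paged: Jun 1, 2011 + 18 days = Jun 19, 2011.
The fix is deployed: Jun 19, 2011 + 3 weeks = Jul 10, 2011.
The postmortem is published: Jul 10, 2011 + 3 weeks = Jul 31, 2011.

Sunday, July 31, 2011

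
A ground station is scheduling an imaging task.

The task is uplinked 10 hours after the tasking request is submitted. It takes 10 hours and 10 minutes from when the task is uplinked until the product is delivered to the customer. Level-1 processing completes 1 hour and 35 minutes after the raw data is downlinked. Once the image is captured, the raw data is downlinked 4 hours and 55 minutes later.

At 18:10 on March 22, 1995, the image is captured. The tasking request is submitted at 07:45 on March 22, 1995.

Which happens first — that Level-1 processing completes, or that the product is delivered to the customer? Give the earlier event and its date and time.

Level-1 processing completes — 00:40 on March 23, 1995

The image is captured: 18:10 Mar 22, 1995.
The raw data is downlinked: 18:10 Mar 22, 1995 + 4h55m = 23:05 Mar 22, 1995.
Level-1 processing completes: 23:05 Mar 22, 1995 + 1h35m = 00:40 Mar 23, 1995.
The tasking request is submitted: 07:45 Mar 22, 1995.
The task is uplinked: 07:45 Mar 22, 1995 + 10h = 17:45 Mar 22, 1995.
The product is delivered to the customer: 17:45 Mar 22, 1995 + 10h10m = 03:55 Mar 23, 1995.
Comparing: Level-1 processing completes at 00:40 Mar 23, 1995 vs the product is delivered to the customer at 03:55 Mar 23, 1995. Earlier: Level-1 processing completes.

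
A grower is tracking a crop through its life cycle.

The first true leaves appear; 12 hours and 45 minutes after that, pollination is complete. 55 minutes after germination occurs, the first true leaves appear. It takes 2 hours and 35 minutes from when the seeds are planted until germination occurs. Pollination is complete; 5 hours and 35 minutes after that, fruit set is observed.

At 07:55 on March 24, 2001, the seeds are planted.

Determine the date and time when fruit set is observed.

The seeds are planted: 07:55 Mar 24, 2001.
Germination occurs: 07:55 Mar 24, 2001 + 2h35m = 10:30 Mar 24, 2001.
The first true leaves appear: 10:30 Mar 24, 2001 + 55m = 11:25 Mar 24, 2001.
Pollination is complete: 11:25 Mar 24, 2001 + 12h45m = 00:10 Mar 25, 2001.
Fruit set is observed: 00:10 Mar 25, 2001 + 5h35m = 05:45 Mar 25, 2001.

05:45 on March 25, 2001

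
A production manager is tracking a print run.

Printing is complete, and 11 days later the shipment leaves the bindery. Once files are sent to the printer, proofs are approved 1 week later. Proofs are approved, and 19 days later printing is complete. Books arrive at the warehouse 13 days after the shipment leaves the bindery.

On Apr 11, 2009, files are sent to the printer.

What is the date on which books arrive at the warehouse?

Files are sent to the printer: Apr 11, 2009.
Proofs are approved: Apr 11, 2009 + 1 week = Apr 18, 2009.
Printing is complete: Apr 18, 2009 + 19 days = May 7, 2009.
The shipment leaves the bindery: May 7, 2009 + 11 days = May 18, 2009.
Books arrive at the warehouse: May 18, 2009 + 13 days = May 31, 2009.

May 31, 2009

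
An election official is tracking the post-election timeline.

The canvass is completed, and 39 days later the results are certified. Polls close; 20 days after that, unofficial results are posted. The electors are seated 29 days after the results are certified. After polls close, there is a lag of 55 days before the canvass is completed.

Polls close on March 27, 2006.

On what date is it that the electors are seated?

July 28, 2006

Polls close: Mar 27, 2006.
The canvass is completed: Mar 27, 2006 + 55 days = May 21, 2006.
The results are certified: May 21, 2006 + 39 days = Jun 29, 2006.
The electors are seated: Jun 29, 2006 + 29 days = Jul 28, 2006.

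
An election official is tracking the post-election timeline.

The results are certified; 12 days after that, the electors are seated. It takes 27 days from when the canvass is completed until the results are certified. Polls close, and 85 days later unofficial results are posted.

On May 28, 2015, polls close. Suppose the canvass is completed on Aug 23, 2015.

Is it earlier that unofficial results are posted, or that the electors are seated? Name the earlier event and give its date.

Unofficial results are posted — Aug 21, 2015

Polls close: May 28, 2015.
Unofficial results are posted: May 28, 2015 + 85 days = Aug 21, 2015.
The canvass is completed: Aug 23, 2015.
The results are certified: Aug 23, 2015 + 27 days = Sep 19, 2015.
The electors are seated: Sep 19, 2015 + 12 days = Oct 1, 2015.
Comparing: unofficial results are posted on Aug 21, 2015 vs the electors are seated on Oct 1, 2015. Earlier: unofficial results are posted.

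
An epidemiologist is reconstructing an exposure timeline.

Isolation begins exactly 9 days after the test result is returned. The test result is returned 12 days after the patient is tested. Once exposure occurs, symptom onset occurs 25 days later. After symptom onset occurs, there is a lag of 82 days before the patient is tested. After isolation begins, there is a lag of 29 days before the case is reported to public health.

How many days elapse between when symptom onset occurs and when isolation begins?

Causal path: symptom onset occurs → the patient is tested → the test result is returned → isolation begins.
Total delay along the path: 82 + 12 + 9 = 103 days.

103 days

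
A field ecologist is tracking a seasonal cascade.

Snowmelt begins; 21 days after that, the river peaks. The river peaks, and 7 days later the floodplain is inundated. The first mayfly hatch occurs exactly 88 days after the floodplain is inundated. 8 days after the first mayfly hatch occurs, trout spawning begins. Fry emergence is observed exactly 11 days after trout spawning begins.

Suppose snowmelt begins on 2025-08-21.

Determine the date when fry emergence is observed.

2026-01-03

Snowmelt begins: Aug 21, 2025.
The river peaks: Aug 21, 2025 + 21 days = Sep 11, 2025.
The floodplain is inundated: Sep 11, 2025 + 7 days = Sep 18, 2025.
The first mayfly hatch occurs: Sep 18, 2025 + 88 days = Dec 15, 2025.
Trout spawning begins: Dec 15, 2025 + 8 days = Dec 23, 2025.
Fry emergence is observed: Dec 23, 2025 + 11 days = Jan 3, 2026.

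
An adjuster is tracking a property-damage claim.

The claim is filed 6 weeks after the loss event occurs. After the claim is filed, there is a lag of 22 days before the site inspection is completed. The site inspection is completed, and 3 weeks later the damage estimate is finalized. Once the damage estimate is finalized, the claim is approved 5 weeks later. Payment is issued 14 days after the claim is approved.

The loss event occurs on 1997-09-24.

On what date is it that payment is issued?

The loss event occurs: Sep 24, 1997.
The claim is filed: Sep 24, 1997 + 6 weeks = Nov 5, 1997.
The site inspection is completed: Nov 5, 1997 + 22 days = Nov 27, 1997.
The damage estimate is finalized: Nov 27, 1997 + 3 weeks = Dec 18, 1997.
The claim is approved: Dec 18, 1997 + 5 weeks = Jan 22, 1998.
Payment is issued: Jan 22, 1998 + 14 days = Feb 5, 1998.

1998-02-05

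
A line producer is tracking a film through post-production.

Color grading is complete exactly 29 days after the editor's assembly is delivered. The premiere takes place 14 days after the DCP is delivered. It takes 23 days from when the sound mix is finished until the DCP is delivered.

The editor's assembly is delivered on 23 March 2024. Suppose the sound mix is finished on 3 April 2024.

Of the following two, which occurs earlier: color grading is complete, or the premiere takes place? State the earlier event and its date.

Color grading is complete — 21 April 2024

The editor's assembly is delivered: Mar 23, 2024.
Color grading is complete: Mar 23, 2024 + 29 days = Apr 21, 2024.
The sound mix is finished: Apr 3, 2024.
The DCP is delivered: Apr 3, 2024 + 23 days = Apr 26, 2024.
The premiere takes place: Apr 26, 2024 + 14 days = May 10, 2024.
Comparing: color grading is complete on Apr 21, 2024 vs the premiere takes place on May 10, 2024. Earlier: color grading is complete.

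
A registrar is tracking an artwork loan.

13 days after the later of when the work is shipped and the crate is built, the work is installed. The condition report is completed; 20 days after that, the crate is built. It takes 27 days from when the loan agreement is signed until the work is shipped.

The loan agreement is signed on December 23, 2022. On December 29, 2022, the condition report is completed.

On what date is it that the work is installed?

February 1, 2023

The loan agreement is signed: Dec 23, 2022.
The work is shipped: Dec 23, 2022 + 27 days = Jan 19, 2023.
The condition report is completed: Dec 29, 2022.
The crate is built: Dec 29, 2022 + 20 days = Jan 18, 2023.
Both prerequisites met — the work is shipped (Jan 19, 2023), the crate is built (Jan 18, 2023); the later is Jan 19, 2023.
The work is installed: Jan 19, 2023 + 13 days = Feb 1, 2023.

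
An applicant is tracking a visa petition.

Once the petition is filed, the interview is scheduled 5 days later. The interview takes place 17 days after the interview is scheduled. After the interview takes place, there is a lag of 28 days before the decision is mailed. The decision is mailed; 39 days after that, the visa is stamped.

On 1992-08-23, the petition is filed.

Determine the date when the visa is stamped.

1992-11-20

The petition is filed: Aug 23, 1992.
The interview is scheduled: Aug 23, 1992 + 5 days = Aug 28, 1992.
The interview takes place: Aug 28, 1992 + 17 days = Sep 14, 1992.
The decision is mailed: Sep 14, 1992 + 28 days = Oct 12, 1992.
The visa is stamped: Oct 12, 1992 + 39 days = Nov 20, 1992.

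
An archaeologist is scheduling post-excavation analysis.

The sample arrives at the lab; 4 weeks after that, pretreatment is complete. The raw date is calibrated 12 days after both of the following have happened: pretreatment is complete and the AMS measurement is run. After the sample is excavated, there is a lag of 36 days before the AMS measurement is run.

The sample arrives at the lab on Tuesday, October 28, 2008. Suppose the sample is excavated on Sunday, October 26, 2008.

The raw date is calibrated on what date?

Saturday, December 13, 2008

The sample arrives at the lab: Oct 28, 2008.
Pretreatment is complete: Oct 28, 2008 + 4 weeks = Nov 25, 2008.
The sample is excavated: Oct 26, 2008.
The AMS measurement is run: Oct 26, 2008 + 36 days = Dec 1, 2008.
Both prerequisites met — pretreatment is complete (Nov 25, 2008), the AMS measurement is run (Dec 1, 2008); the later is Dec 1, 2008.
The raw date is calibrated: Dec 1, 2008 + 12 days = Dec 13, 2008.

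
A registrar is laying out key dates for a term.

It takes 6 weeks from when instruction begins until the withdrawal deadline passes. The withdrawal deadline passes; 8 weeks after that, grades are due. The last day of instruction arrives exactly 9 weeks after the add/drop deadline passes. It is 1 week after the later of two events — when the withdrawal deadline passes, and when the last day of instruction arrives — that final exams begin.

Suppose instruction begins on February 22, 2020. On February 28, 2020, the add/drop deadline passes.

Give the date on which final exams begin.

May 8, 2020

Instruction begins: Feb 22, 2020.
The withdrawal deadline passes: Feb 22, 2020 + 6 weeks = Apr 4, 2020.
The add/drop deadline passes: Feb 28, 2020.
The last day of instruction arrives: Feb 28, 2020 + 9 weeks = May 1, 2020.
Both prerequisites met — the withdrawal deadline passes (Apr 4, 2020), the last day of instruction arrives (May 1, 2020); the later is May 1, 2020.
Final exams begin: May 1, 2020 + 1 week = May 8, 2020.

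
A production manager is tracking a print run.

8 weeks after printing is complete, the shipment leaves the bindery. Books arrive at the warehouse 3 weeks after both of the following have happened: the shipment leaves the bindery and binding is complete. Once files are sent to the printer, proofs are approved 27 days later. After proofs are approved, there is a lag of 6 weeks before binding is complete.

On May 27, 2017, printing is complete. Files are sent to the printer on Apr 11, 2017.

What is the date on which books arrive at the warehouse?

Aug 12, 2017

Printing is complete: May 27, 2017.
The shipment leaves the bindery: May 27, 2017 + 8 weeks = Jul 22, 2017.
Files are sent to the printer: Apr 11, 2017.
Proofs are approved: Apr 11, 2017 + 27 days = May 8, 2017.
Binding is complete: May 8, 2017 + 6 weeks = Jun 19, 2017.
Both prerequisites met — the shipment leaves the bindery (Jul 22, 2017), binding is complete (Jun 19, 2017); the later is Jul 22, 2017.
Books arrive at the warehouse: Jul 22, 2017 + 3 weeks = Aug 12, 2017.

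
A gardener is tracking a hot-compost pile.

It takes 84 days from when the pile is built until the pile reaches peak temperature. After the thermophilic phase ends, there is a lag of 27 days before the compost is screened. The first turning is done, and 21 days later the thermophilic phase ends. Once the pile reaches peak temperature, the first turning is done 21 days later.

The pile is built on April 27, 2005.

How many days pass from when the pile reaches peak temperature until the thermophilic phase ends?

42 days

Causal path: the pile reaches peak temperature → the first turning is done → the thermophilic phase ends.
Total delay along the path: 21 + 21 = 42 days.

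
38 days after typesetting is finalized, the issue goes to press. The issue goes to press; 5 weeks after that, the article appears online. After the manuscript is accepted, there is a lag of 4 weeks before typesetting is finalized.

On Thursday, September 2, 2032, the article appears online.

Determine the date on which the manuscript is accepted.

Monday, May 24, 2032

The article appears online: Sep 2, 2032.
The issue goes to press: Sep 2, 2032 − 5 weeks = Jul 29, 2032.
Typesetting is finalized: Jul 29, 2032 − 38 days = Jun 21, 2032.
The manuscript is accepted: Jun 21, 2032 − 4 weeks = May 24, 2032.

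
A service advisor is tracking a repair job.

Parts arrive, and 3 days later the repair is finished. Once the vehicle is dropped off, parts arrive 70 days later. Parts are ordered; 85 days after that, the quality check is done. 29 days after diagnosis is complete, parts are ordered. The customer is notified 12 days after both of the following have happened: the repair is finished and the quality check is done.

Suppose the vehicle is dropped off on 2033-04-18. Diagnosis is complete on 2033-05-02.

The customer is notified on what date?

The vehicle is dropped off: Apr 18, 2033.
Parts arrive: Apr 18, 2033 + 70 days = Jun 27, 2033.
The repair is finished: Jun 27, 2033 + 3 days = Jun 30, 2033.
Diagnosis is complete: May 2, 2033.
Parts are ordered: May 2, 2033 + 29 days = May 31, 2033.
The quality check is done: May 31, 2033 + 85 days = Aug 24, 2033.
Both prerequisites met — the repair is finished (Jun 30, 2033), the quality check is done (Aug 24, 2033); the later is Aug 24, 2033.
The customer is notified: Aug 24, 2033 + 12 days = Sep 5, 2033.

2033-09-05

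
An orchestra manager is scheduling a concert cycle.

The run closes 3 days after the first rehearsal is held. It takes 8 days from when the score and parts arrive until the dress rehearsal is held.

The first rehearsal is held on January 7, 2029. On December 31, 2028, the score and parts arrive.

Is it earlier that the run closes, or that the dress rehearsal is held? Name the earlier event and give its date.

The dress rehearsal is held — January 8, 2029

The first rehearsal is held: Jan 7, 2029.
The run closes: Jan 7, 2029 + 3 days = Jan 10, 2029.
The score and parts arrive: Dec 31, 2028.
The dress rehearsal is held: Dec 31, 2028 + 8 days = Jan 8, 2029.
Comparing: the run closes on Jan 10, 2029 vs the dress rehearsal is held on Jan 8, 2029. Earlier: the dress rehearsal is held.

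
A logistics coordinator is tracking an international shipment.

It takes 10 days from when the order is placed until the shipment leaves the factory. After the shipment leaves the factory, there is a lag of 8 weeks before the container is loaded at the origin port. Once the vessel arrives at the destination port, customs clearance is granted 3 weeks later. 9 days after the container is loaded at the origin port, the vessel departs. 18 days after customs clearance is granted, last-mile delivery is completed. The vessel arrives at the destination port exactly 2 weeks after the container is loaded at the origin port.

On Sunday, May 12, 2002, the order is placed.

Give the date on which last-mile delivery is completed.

Sunday, September 8, 2002

The order is placed: May 12, 2002.
The shipment leaves the factory: May 12, 2002 + 10 days = May 22, 2002.
The container is loaded at the origin port: May 22, 2002 + 8 weeks = Jul 17, 2002.
The vessel arrives at the destination port: Jul 17, 2002 + 2 weeks = Jul 31, 2002.
Customs clearance is granted: Jul 31, 2002 + 3 weeks = Aug 21, 2002.
Last-mile delivery is completed: Aug 21, 2002 + 18 days = Sep 8, 2002.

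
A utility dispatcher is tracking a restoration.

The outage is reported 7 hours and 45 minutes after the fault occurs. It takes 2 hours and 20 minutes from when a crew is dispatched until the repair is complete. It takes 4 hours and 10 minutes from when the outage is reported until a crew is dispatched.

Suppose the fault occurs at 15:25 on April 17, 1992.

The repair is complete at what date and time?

The fault occurs: 15:25 Apr 17, 1992.
The outage is reported: 15:25 Apr 17, 1992 + 7h45m = 23:10 Apr 17, 1992.
A crew is dispatched: 23:10 Apr 17, 1992 + 4h10m = 03:20 Apr 18, 1992.
The repair is complete: 03:20 Apr 18, 1992 + 2h20m = 05:40 Apr 18, 1992.

05:40 on April 18, 1992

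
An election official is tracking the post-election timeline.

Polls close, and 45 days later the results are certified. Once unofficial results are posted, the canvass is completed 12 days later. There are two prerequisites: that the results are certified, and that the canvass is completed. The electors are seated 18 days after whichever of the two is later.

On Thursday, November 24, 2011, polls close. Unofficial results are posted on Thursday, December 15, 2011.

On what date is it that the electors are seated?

Polls close: Nov 24, 2011.
The results are certified: Nov 24, 2011 + 45 days = Jan 8, 2012.
Unofficial results are posted: Dec 15, 2011.
The canvass is completed: Dec 15, 2011 + 12 days = Dec 27, 2011.
Both prerequisites met — the results are certified (Jan 8, 2012), the canvass is completed (Dec 27, 2011); the later is Jan 8, 2012.
The electors are seated: Jan 8, 2012 + 18 days = Jan 26, 2012.

Thursday, January 26, 2012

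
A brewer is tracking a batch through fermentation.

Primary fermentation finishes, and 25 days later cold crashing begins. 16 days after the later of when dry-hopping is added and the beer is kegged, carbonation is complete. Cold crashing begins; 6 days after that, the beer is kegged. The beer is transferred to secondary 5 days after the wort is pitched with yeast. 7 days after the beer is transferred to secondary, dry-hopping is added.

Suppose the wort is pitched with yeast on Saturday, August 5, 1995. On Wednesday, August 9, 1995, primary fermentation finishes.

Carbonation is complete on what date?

The wort is pitched with yeast: Aug 5, 1995.
The beer is transferred to secondary: Aug 5, 1995 + 5 days = Aug 10, 1995.
Dry-hopping is added: Aug 10, 1995 + 7 days = Aug 17, 1995.
Primary fermentation finishes: Aug 9, 1995.
Cold crashing begins: Aug 9, 1995 + 25 days = Sep 3, 1995.
The beer is kegged: Sep 3, 1995 + 6 days = Sep 9, 1995.
Both prerequisites met — dry-hopping is added (Aug 17, 1995), the beer is kegged (Sep 9, 1995); the later is Sep 9, 1995.
Carbonation is complete: Sep 9, 1995 + 16 days = Sep 25, 1995.

Monday, September 25, 1995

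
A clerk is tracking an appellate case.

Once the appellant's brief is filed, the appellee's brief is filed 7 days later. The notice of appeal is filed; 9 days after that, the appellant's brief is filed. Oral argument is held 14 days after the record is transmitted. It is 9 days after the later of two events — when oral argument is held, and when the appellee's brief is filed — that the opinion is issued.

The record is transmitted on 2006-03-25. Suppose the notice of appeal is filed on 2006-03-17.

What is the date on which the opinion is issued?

The record is transmitted: Mar 25, 2006.
Oral argument is held: Mar 25, 2006 + 14 days = Apr 8, 2006.
The notice of appeal is filed: Mar 17, 2006.
The appellant's brief is filed: Mar 17, 2006 + 9 days = Mar 26, 2006.
The appellee's brief is filed: Mar 26, 2006 + 7 days = Apr 2, 2006.
Both prerequisites met — oral argument is held (Apr 8, 2006), the appellee's brief is filed (Apr 2, 2006); the later is Apr 8, 2006.
The opinion is issued: Apr 8, 2006 + 9 days = Apr 17, 2006.

2006-04-17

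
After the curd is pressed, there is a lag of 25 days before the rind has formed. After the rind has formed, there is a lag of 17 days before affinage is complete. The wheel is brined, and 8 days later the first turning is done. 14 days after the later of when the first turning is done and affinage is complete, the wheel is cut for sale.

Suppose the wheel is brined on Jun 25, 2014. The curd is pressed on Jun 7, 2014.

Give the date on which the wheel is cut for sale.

Aug 2, 2014

The wheel is brined: Jun 25, 2014.
The first turning is done: Jun 25, 2014 + 8 days = Jul 3, 2014.
The curd is pressed: Jun 7, 2014.
The rind has formed: Jun 7, 2014 + 25 days = Jul 2, 2014.
Affinage is complete: Jul 2, 2014 + 17 days = Jul 19, 2014.
Both prerequisites met — the first turning is done (Jul 3, 2014), affinage is complete (Jul 19, 2014); the later is Jul 19, 2014.
The wheel is cut for sale: Jul 19, 2014 + 14 days = Aug 2, 2014.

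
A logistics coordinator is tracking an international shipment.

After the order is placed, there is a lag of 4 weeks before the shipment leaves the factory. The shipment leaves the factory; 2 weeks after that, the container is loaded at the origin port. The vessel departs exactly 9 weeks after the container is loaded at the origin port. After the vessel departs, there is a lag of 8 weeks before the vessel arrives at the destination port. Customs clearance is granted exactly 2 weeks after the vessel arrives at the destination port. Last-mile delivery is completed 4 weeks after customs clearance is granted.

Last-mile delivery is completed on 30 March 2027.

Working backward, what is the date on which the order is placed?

8 September 2026

Last-mile delivery is completed: Mar 30, 2027.
Customs clearance is granted: Mar 30, 2027 − 4 weeks = Mar 2, 2027.
The vessel arrives at the destination port: Mar 2, 2027 − 2 weeks = Feb 16, 2027.
The vessel departs: Feb 16, 2027 − 8 weeks = Dec 22, 2026.
The container is loaded at the origin port: Dec 22, 2026 − 9 weeks = Oct 20, 2026.
The shipment leaves the factory: Oct 20, 2026 − 2 weeks = Oct 6, 2026.
The order is placed: Oct 6, 2026 − 4 weeks = Sep 8, 2026.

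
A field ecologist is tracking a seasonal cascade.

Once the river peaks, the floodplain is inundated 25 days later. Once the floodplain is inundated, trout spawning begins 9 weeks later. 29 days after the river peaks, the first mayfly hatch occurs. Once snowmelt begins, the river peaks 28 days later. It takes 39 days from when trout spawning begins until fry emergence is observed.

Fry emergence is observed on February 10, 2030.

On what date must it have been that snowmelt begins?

September 8, 2029

Fry emergence is observed: Feb 10, 2030.
Trout spawning begins: Feb 10, 2030 − 39 days = Jan 2, 2030.
The floodplain is inundated: Jan 2, 2030 − 9 weeks = Oct 31, 2029.
The river peaks: Oct 31, 2029 − 25 days = Oct 6, 2029.
Snowmelt begins: Oct 6, 2029 − 28 days = Sep 8, 2029.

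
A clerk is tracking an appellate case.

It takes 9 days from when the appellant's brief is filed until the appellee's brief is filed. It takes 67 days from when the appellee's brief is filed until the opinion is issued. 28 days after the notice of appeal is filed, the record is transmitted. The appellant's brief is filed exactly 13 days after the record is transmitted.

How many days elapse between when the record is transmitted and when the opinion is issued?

Causal path: the record is transmitted → the appellant's brief is filed → the appellee's brief is filed → the opinion is issued.
Total delay along the path: 13 + 9 + 67 = 89 days.

89 days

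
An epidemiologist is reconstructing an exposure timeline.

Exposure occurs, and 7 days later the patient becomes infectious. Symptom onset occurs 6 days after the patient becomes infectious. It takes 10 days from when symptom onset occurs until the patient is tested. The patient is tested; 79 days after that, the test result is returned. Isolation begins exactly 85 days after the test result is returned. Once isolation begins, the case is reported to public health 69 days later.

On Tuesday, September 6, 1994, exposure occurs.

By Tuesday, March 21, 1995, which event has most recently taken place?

Isolation begins

Exposure occurs: Sep 6, 1994.
The patient becomes infectious: Sep 6, 1994 + 7 days = Sep 13, 1994.
Symptom onset occurs: Sep 13, 1994 + 6 days = Sep 19, 1994.
The patient is tested: Sep 19, 1994 + 10 days = Sep 29, 1994.
The test result is returned: Sep 29, 1994 + 79 days = Dec 17, 1994.
Isolation begins: Dec 17, 1994 + 85 days = Mar 12, 1995.
The case is reported to public health: Mar 12, 1995 + 69 days = May 20, 1995.
Mar 21, 1995 falls between when isolation begins (Mar 12, 1995) and when the case is reported to public health (May 20, 1995).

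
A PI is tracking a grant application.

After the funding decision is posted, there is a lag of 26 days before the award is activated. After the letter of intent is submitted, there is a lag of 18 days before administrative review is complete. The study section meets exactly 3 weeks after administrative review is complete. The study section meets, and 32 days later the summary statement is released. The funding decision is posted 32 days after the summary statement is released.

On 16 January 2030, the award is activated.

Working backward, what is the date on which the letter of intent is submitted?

9 September 2029

The award is activated: Jan 16, 2030.
The funding decision is posted: Jan 16, 2030 − 26 days = Dec 21, 2029.
The summary statement is released: Dec 21, 2029 − 32 days = Nov 19, 2029.
The study section meets: Nov 19, 2029 − 32 days = Oct 18, 2029.
Administrative review is complete: Oct 18, 2029 − 3 weeks = Sep 27, 2029.
The letter of intent is submitted: Sep 27, 2029 − 18 days = Sep 9, 2029.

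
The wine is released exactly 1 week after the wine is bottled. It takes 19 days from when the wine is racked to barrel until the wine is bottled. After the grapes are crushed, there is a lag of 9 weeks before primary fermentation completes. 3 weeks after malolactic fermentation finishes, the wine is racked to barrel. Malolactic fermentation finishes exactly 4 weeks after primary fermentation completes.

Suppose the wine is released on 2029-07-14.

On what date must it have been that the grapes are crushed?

2029-02-26

The wine is released: Jul 14, 2029.
The wine is bottled: Jul 14, 2029 − 1 week = Jul 7, 2029.
The wine is racked to barrel: Jul 7, 2029 − 19 days = Jun 18, 2029.
Malolactic fermentation finishes: Jun 18, 2029 − 3 weeks = May 28, 2029.
Primary fermentation completes: May 28, 2029 − 4 weeks = Apr 30, 2029.
The grapes are crushed: Apr 30, 2029 − 9 weeks = Feb 26, 2029.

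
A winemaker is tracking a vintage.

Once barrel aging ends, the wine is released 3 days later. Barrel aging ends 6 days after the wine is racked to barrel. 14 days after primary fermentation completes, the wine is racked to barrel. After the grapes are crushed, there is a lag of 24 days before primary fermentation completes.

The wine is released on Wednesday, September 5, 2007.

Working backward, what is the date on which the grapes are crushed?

Friday, July 20, 2007

The wine is released: Sep 5, 2007.
Barrel aging ends: Sep 5, 2007 − 3 days = Sep 2, 2007.
The wine is racked to barrel: Sep 2, 2007 − 6 days = Aug 27, 2007.
Primary fermentation completes: Aug 27, 2007 − 14 days = Aug 13, 2007.
The grapes are crushed: Aug 13, 2007 − 24 days = Jul 20, 2007.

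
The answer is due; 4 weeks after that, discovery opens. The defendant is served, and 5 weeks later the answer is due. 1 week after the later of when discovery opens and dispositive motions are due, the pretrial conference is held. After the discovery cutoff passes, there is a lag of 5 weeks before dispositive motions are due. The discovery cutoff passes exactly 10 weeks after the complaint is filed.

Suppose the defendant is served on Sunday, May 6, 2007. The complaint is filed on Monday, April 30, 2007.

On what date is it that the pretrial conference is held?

The defendant is served: May 6, 2007.
The answer is due: May 6, 2007 + 5 weeks = Jun 10, 2007.
Discovery opens: Jun 10, 2007 + 4 weeks = Jul 8, 2007.
The complaint is filed: Apr 30, 2007.
The discovery cutoff passes: Apr 30, 2007 + 10 weeks = Jul 9, 2007.
Dispositive motions are due: Jul 9, 2007 + 5 weeks = Aug 13, 2007.
Both prerequisites met — discovery opens (Jul 8, 2007), dispositive motions are due (Aug 13, 2007); the later is Aug 13, 2007.
The pretrial conference is held: Aug 13, 2007 + 1 week = Aug 20, 2007.

Monday, August 20, 2007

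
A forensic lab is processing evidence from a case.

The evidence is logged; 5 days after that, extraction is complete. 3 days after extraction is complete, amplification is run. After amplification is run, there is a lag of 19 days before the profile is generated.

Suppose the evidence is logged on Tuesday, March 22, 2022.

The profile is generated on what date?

Monday, April 18, 2022

The evidence is logged: Mar 22, 2022.
Extraction is complete: Mar 22, 2022 + 5 days = Mar 27, 2022.
Amplification is run: Mar 27, 2022 + 3 days = Mar 30, 2022.
The profile is generated: Mar 30, 2022 + 19 days = Apr 18, 2022.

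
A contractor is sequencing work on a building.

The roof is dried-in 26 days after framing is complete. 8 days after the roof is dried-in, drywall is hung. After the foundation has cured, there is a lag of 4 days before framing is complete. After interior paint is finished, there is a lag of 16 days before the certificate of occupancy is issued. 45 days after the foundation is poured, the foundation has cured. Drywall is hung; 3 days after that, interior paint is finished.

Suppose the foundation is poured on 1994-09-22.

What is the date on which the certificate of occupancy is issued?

1995-01-02

The foundation is poured: Sep 22, 1994.
The foundation has cured: Sep 22, 1994 + 45 days = Nov 6, 1994.
Framing is complete: Nov 6, 1994 + 4 days = Nov 10, 1994.
The roof is dried-in: Nov 10, 1994 + 26 days = Dec 6, 1994.
Drywall is hung: Dec 6, 1994 + 8 days = Dec 14, 1994.
Interior paint is finished: Dec 14, 1994 + 3 days = Dec 17, 1994.
The certificate of occupancy is issued: Dec 17, 1994 + 16 days = Jan 2, 1995.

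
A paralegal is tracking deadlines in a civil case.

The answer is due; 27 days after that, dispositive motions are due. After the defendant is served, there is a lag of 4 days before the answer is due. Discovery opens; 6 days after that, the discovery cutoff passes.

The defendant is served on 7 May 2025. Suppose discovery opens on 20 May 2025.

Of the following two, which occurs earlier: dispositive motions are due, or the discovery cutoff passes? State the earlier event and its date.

The defendant is served: May 7, 2025.
The answer is due: May 7, 2025 + 4 days = May 11, 2025.
Dispositive motions are due: May 11, 2025 + 27 days = Jun 7, 2025.
Discovery opens: May 20, 2025.
The discovery cutoff passes: May 20, 2025 + 6 days = May 26, 2025.
Comparing: dispositive motions are due on Jun 7, 2025 vs the discovery cutoff passes on May 26, 2025. Earlier: the discovery cutoff passes.

The discovery cutoff passes — 26 May 2025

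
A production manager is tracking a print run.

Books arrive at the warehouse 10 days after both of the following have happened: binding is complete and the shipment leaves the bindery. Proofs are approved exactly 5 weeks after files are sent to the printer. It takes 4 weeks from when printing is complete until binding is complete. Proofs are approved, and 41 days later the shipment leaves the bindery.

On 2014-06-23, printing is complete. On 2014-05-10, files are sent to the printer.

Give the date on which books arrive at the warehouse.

2014-08-04

Printing is complete: Jun 23, 2014.
Binding is complete: Jun 23, 2014 + 4 weeks = Jul 21, 2014.
Files are sent to the printer: May 10, 2014.
Proofs are approved: May 10, 2014 + 5 weeks = Jun 14, 2014.
The shipment leaves the bindery: Jun 14, 2014 + 41 days = Jul 25, 2014.
Both prerequisites met — binding is complete (Jul 21, 2014), the shipment leaves the bindery (Jul 25, 2014); the later is Jul 25, 2014.
Books arrive at the warehouse: Jul 25, 2014 + 10 days = Aug 4, 2014.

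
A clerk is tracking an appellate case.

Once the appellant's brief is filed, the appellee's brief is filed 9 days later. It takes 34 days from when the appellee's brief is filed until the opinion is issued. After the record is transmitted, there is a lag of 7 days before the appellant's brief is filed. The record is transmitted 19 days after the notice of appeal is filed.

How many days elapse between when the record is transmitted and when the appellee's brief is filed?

Causal path: the record is transmitted → the appellant's brief is filed → the appellee's brief is filed.
Total delay along the path: 7 + 9 = 16 days.

16 days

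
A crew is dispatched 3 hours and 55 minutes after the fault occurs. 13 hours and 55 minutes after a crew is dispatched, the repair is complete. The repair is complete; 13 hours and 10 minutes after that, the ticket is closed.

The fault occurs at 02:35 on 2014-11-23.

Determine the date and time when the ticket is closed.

The fault occurs: 02:35 Nov 23, 2014.
A crew is dispatched: 02:35 Nov 23, 2014 + 3h55m = 06:30 Nov 23, 2014.
The repair is complete: 06:30 Nov 23, 2014 + 13h55m = 20:25 Nov 23, 2014.
The ticket is closed: 20:25 Nov 23, 2014 + 13h10m = 09:35 Nov 24, 2014.

09:35 on 2014-11-24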